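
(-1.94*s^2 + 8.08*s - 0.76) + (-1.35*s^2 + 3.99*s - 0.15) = -3.29*s^2 + 12.07*s - 0.91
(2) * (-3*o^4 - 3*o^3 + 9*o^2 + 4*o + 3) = -6*o^4 - 6*o^3 + 18*o^2 + 8*o + 6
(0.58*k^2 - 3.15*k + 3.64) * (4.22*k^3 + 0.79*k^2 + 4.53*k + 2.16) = 2.4476*k^5 - 12.8348*k^4 + 15.4997*k^3 - 10.1411*k^2 + 9.6852*k + 7.8624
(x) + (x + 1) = 2*x + 1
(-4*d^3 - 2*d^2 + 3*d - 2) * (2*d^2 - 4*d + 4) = -8*d^5 + 12*d^4 - 2*d^3 - 24*d^2 + 20*d - 8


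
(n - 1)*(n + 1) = n^2 - 1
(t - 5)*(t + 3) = t^2 - 2*t - 15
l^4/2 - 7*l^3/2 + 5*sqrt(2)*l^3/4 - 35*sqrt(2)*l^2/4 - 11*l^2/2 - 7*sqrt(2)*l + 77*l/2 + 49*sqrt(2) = (l/2 + sqrt(2)/2)*(l - 7)*(l - 2*sqrt(2))*(l + 7*sqrt(2)/2)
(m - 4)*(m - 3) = m^2 - 7*m + 12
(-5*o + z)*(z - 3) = -5*o*z + 15*o + z^2 - 3*z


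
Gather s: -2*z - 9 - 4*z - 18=-6*z - 27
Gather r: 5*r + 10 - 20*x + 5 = 5*r - 20*x + 15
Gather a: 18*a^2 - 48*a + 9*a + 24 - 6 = 18*a^2 - 39*a + 18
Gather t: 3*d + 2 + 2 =3*d + 4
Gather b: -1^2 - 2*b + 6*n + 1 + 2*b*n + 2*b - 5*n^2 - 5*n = 2*b*n - 5*n^2 + n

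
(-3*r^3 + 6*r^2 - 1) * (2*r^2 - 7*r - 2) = -6*r^5 + 33*r^4 - 36*r^3 - 14*r^2 + 7*r + 2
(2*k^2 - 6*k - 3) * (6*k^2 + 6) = 12*k^4 - 36*k^3 - 6*k^2 - 36*k - 18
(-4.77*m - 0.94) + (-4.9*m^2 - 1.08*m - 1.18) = -4.9*m^2 - 5.85*m - 2.12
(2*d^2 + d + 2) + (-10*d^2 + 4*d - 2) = -8*d^2 + 5*d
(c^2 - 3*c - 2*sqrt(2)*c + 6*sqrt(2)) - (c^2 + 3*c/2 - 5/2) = -9*c/2 - 2*sqrt(2)*c + 5/2 + 6*sqrt(2)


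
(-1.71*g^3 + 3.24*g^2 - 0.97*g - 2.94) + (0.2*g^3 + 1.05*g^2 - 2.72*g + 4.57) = -1.51*g^3 + 4.29*g^2 - 3.69*g + 1.63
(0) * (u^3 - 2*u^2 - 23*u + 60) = 0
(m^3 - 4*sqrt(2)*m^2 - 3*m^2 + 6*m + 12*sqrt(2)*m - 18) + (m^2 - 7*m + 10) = m^3 - 4*sqrt(2)*m^2 - 2*m^2 - m + 12*sqrt(2)*m - 8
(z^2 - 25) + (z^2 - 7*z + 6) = 2*z^2 - 7*z - 19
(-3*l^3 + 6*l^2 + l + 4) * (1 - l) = 3*l^4 - 9*l^3 + 5*l^2 - 3*l + 4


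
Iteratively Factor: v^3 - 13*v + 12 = (v - 1)*(v^2 + v - 12) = (v - 3)*(v - 1)*(v + 4)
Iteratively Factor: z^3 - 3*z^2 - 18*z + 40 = (z - 5)*(z^2 + 2*z - 8) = (z - 5)*(z - 2)*(z + 4)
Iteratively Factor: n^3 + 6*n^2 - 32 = (n + 4)*(n^2 + 2*n - 8) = (n + 4)^2*(n - 2)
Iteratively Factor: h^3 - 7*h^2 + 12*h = (h)*(h^2 - 7*h + 12) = h*(h - 4)*(h - 3)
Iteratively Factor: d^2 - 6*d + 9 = (d - 3)*(d - 3)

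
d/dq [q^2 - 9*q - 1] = 2*q - 9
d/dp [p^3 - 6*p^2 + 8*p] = 3*p^2 - 12*p + 8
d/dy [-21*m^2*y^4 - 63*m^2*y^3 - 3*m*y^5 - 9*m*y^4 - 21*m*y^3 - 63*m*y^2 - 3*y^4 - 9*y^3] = 3*y*(-28*m^2*y^2 - 63*m^2*y - 5*m*y^3 - 12*m*y^2 - 21*m*y - 42*m - 4*y^2 - 9*y)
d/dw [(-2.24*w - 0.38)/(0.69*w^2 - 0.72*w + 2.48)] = (1.5456*w^2 + 0.5244*w - 5.8288)/(0.4761*w^4 - 0.9936*w^3 + 3.9408*w^2 - 3.5712*w + 6.1504)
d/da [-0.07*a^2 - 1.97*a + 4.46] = -0.14*a - 1.97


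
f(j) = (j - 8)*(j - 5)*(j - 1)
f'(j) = (j - 8)*(j - 5) + (j - 8)*(j - 1) + (j - 5)*(j - 1)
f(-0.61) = -77.77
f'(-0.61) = 71.20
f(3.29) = 18.44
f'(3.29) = -6.65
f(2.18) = 19.37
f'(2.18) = 6.22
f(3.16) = 19.24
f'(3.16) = -5.52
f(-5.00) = -780.00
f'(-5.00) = 268.00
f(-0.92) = -101.39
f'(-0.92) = 81.30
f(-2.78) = -317.02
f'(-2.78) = 154.03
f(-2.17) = -231.15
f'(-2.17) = 127.89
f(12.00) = 308.00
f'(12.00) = 149.00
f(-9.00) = -2380.00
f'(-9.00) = 548.00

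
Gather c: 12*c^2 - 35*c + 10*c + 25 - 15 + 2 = 12*c^2 - 25*c + 12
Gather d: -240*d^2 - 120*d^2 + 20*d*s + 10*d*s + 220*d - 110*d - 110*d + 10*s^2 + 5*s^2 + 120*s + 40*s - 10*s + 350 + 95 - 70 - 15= -360*d^2 + 30*d*s + 15*s^2 + 150*s + 360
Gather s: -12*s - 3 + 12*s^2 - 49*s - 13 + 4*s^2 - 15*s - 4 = 16*s^2 - 76*s - 20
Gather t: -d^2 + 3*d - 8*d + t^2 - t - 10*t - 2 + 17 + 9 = -d^2 - 5*d + t^2 - 11*t + 24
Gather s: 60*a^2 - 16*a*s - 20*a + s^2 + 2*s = 60*a^2 - 20*a + s^2 + s*(2 - 16*a)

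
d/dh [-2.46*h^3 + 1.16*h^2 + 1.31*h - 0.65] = -7.38*h^2 + 2.32*h + 1.31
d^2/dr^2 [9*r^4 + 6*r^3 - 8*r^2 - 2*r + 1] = 108*r^2 + 36*r - 16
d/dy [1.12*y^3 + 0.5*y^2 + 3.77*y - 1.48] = 3.36*y^2 + 1.0*y + 3.77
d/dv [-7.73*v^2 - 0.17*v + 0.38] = -15.46*v - 0.17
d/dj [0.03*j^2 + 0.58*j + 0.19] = 0.06*j + 0.58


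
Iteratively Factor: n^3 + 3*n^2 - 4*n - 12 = (n - 2)*(n^2 + 5*n + 6) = (n - 2)*(n + 3)*(n + 2)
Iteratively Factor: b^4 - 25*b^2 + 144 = (b + 4)*(b^3 - 4*b^2 - 9*b + 36) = (b - 4)*(b + 4)*(b^2 - 9) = (b - 4)*(b + 3)*(b + 4)*(b - 3)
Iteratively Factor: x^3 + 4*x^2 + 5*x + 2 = (x + 1)*(x^2 + 3*x + 2) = (x + 1)^2*(x + 2)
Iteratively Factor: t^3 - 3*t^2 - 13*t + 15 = (t - 5)*(t^2 + 2*t - 3) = (t - 5)*(t - 1)*(t + 3)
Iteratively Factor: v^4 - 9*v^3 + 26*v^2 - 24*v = (v)*(v^3 - 9*v^2 + 26*v - 24) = v*(v - 2)*(v^2 - 7*v + 12) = v*(v - 4)*(v - 2)*(v - 3)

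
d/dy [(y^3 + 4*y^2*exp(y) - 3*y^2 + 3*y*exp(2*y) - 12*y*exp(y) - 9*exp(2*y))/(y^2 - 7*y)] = (4*y^4*exp(y) + y^4 + 6*y^3*exp(2*y) - 40*y^3*exp(y) - 14*y^3 - 63*y^2*exp(2*y) + 68*y^2*exp(y) + 21*y^2 + 144*y*exp(2*y) - 63*exp(2*y))/(y^2*(y^2 - 14*y + 49))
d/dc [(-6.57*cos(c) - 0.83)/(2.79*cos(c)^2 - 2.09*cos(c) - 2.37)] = (18.3303*sin(c)^2 - 4.6314*cos(c) - 32.1665)*sin(c)/(-2.79*cos(c)^2 + 2.09*cos(c) + 2.37)^2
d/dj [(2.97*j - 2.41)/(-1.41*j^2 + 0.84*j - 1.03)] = (4.1877*j^2 - 6.7962*j - 1.0347)/(1.9881*j^4 - 2.3688*j^3 + 3.6102*j^2 - 1.7304*j + 1.0609)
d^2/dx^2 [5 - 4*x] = 0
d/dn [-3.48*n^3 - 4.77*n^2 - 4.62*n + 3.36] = -10.44*n^2 - 9.54*n - 4.62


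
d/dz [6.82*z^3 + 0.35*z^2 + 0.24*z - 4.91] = 20.46*z^2 + 0.7*z + 0.24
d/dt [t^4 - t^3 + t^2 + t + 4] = 4*t^3 - 3*t^2 + 2*t + 1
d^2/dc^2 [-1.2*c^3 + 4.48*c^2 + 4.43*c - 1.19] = 8.96 - 7.2*c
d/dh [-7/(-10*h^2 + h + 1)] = 7*(1 - 20*h)/(-10*h^2 + h + 1)^2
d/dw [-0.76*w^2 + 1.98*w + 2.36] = 1.98 - 1.52*w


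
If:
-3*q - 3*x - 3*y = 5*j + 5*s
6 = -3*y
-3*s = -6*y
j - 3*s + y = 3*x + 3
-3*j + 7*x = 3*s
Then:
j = 85/2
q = -236/3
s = -4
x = 33/2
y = -2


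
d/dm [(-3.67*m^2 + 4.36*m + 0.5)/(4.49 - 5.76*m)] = (21.1392*m^2 - 32.9566*m + 22.4564)/(33.1776*m^2 - 51.7248*m + 20.1601)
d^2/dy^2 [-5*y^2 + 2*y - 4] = -10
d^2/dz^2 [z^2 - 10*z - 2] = 2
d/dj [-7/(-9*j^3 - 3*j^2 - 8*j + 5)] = 7*(-27*j^2 - 6*j - 8)/(9*j^3 + 3*j^2 + 8*j - 5)^2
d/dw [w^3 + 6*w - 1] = 3*w^2 + 6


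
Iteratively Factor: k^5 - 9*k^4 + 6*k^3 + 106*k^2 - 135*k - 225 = (k - 3)*(k^4 - 6*k^3 - 12*k^2 + 70*k + 75) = (k - 3)*(k + 1)*(k^3 - 7*k^2 - 5*k + 75) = (k - 3)*(k + 1)*(k + 3)*(k^2 - 10*k + 25) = (k - 5)*(k - 3)*(k + 1)*(k + 3)*(k - 5)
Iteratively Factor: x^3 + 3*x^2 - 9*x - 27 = (x + 3)*(x^2 - 9) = (x + 3)^2*(x - 3)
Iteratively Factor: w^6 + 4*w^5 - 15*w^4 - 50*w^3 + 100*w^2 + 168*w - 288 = (w + 4)*(w^5 - 15*w^3 + 10*w^2 + 60*w - 72) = (w + 3)*(w + 4)*(w^4 - 3*w^3 - 6*w^2 + 28*w - 24) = (w - 2)*(w + 3)*(w + 4)*(w^3 - w^2 - 8*w + 12) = (w - 2)*(w + 3)^2*(w + 4)*(w^2 - 4*w + 4) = (w - 2)^2*(w + 3)^2*(w + 4)*(w - 2)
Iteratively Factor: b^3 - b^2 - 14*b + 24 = (b - 2)*(b^2 + b - 12) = (b - 3)*(b - 2)*(b + 4)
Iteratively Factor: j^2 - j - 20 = (j + 4)*(j - 5)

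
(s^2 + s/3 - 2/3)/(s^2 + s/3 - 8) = (3*s^2 + s - 2)/(3*s^2 + s - 24)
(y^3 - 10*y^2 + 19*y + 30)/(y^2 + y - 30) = (y^2 - 5*y - 6)/(y + 6)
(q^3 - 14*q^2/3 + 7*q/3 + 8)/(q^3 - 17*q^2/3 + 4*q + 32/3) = (q - 3)/(q - 4)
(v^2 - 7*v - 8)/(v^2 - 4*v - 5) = (v - 8)/(v - 5)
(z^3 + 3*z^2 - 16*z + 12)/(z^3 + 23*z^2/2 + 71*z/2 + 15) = 2*(z^2 - 3*z + 2)/(2*z^2 + 11*z + 5)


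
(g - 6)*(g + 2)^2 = g^3 - 2*g^2 - 20*g - 24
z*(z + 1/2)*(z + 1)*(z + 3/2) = z^4 + 3*z^3 + 11*z^2/4 + 3*z/4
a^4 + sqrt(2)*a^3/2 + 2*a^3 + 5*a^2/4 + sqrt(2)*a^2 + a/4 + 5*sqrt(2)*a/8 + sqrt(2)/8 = (a + 1/2)^2*(a + 1)*(a + sqrt(2)/2)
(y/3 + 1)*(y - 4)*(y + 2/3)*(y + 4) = y^4/3 + 11*y^3/9 - 14*y^2/3 - 176*y/9 - 32/3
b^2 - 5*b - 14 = (b - 7)*(b + 2)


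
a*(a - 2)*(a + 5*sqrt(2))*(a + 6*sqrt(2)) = a^4 - 2*a^3 + 11*sqrt(2)*a^3 - 22*sqrt(2)*a^2 + 60*a^2 - 120*a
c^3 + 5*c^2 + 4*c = c*(c + 1)*(c + 4)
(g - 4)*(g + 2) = g^2 - 2*g - 8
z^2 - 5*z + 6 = (z - 3)*(z - 2)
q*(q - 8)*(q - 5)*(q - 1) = q^4 - 14*q^3 + 53*q^2 - 40*q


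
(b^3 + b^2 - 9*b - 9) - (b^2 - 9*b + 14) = b^3 - 23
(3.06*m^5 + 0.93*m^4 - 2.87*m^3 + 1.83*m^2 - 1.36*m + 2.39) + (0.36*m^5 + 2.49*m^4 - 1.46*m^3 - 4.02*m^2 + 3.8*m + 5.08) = 3.42*m^5 + 3.42*m^4 - 4.33*m^3 - 2.19*m^2 + 2.44*m + 7.47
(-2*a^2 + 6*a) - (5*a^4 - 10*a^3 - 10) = -5*a^4 + 10*a^3 - 2*a^2 + 6*a + 10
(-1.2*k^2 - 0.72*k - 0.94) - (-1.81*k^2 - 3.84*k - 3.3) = 0.61*k^2 + 3.12*k + 2.36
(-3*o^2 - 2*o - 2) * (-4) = 12*o^2 + 8*o + 8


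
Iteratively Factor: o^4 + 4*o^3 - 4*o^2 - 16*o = (o + 4)*(o^3 - 4*o) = (o - 2)*(o + 4)*(o^2 + 2*o) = o*(o - 2)*(o + 4)*(o + 2)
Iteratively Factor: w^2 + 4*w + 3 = (w + 1)*(w + 3)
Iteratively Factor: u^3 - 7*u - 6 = (u + 1)*(u^2 - u - 6) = (u - 3)*(u + 1)*(u + 2)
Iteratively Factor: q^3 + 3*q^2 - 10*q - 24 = (q + 2)*(q^2 + q - 12) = (q - 3)*(q + 2)*(q + 4)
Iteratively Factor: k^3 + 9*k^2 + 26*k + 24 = (k + 2)*(k^2 + 7*k + 12) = (k + 2)*(k + 3)*(k + 4)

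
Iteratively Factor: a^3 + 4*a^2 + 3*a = (a + 3)*(a^2 + a) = (a + 1)*(a + 3)*(a)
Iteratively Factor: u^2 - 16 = (u - 4)*(u + 4)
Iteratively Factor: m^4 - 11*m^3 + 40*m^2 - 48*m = (m - 4)*(m^3 - 7*m^2 + 12*m) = (m - 4)*(m - 3)*(m^2 - 4*m) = m*(m - 4)*(m - 3)*(m - 4)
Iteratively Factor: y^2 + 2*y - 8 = (y + 4)*(y - 2)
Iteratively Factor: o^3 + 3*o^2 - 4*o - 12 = (o + 2)*(o^2 + o - 6) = (o + 2)*(o + 3)*(o - 2)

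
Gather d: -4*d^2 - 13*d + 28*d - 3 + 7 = -4*d^2 + 15*d + 4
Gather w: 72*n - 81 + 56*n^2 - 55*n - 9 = 56*n^2 + 17*n - 90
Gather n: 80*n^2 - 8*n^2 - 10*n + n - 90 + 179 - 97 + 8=72*n^2 - 9*n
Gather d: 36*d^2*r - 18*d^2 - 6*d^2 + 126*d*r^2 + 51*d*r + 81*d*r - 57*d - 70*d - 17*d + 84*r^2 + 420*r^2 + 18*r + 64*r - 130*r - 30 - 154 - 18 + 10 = d^2*(36*r - 24) + d*(126*r^2 + 132*r - 144) + 504*r^2 - 48*r - 192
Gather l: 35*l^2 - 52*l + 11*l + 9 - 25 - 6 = 35*l^2 - 41*l - 22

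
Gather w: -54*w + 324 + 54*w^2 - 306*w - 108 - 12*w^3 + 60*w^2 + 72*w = -12*w^3 + 114*w^2 - 288*w + 216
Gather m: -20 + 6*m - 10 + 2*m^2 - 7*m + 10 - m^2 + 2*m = m^2 + m - 20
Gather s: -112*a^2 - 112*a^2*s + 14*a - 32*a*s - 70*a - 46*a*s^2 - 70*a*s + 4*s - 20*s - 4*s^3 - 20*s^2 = -112*a^2 - 56*a - 4*s^3 + s^2*(-46*a - 20) + s*(-112*a^2 - 102*a - 16)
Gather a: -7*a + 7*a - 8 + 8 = 0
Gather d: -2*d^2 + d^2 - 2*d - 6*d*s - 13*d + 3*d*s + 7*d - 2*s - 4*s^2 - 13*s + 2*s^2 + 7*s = -d^2 + d*(-3*s - 8) - 2*s^2 - 8*s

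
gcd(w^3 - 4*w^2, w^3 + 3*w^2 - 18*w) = w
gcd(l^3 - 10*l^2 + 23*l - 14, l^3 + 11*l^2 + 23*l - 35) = l - 1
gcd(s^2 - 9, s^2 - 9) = s^2 - 9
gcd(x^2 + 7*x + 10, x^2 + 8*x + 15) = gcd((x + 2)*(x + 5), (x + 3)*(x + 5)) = x + 5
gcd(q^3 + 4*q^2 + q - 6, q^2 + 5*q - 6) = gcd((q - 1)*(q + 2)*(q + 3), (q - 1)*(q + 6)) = q - 1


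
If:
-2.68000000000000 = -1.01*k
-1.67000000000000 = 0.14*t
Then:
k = 2.65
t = -11.93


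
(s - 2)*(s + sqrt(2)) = s^2 - 2*s + sqrt(2)*s - 2*sqrt(2)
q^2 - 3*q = q*(q - 3)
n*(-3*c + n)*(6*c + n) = -18*c^2*n + 3*c*n^2 + n^3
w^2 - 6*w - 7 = (w - 7)*(w + 1)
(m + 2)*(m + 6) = m^2 + 8*m + 12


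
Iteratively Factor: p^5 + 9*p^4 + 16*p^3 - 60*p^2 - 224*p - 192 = (p - 3)*(p^4 + 12*p^3 + 52*p^2 + 96*p + 64) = (p - 3)*(p + 4)*(p^3 + 8*p^2 + 20*p + 16) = (p - 3)*(p + 4)^2*(p^2 + 4*p + 4) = (p - 3)*(p + 2)*(p + 4)^2*(p + 2)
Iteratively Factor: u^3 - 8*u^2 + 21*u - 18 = (u - 2)*(u^2 - 6*u + 9) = (u - 3)*(u - 2)*(u - 3)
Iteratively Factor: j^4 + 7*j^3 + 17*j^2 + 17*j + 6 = (j + 1)*(j^3 + 6*j^2 + 11*j + 6) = (j + 1)*(j + 3)*(j^2 + 3*j + 2) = (j + 1)^2*(j + 3)*(j + 2)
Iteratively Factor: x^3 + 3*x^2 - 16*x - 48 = (x - 4)*(x^2 + 7*x + 12) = (x - 4)*(x + 3)*(x + 4)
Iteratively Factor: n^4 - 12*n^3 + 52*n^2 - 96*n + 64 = (n - 4)*(n^3 - 8*n^2 + 20*n - 16) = (n - 4)*(n - 2)*(n^2 - 6*n + 8) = (n - 4)*(n - 2)^2*(n - 4)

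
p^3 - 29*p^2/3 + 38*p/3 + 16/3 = (p - 8)*(p - 2)*(p + 1/3)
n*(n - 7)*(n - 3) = n^3 - 10*n^2 + 21*n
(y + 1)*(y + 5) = y^2 + 6*y + 5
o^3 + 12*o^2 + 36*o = o*(o + 6)^2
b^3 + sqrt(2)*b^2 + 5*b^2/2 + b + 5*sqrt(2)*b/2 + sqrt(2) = (b + 1/2)*(b + 2)*(b + sqrt(2))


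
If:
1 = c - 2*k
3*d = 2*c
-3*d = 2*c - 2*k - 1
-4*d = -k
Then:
No Solution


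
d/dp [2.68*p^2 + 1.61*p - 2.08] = 5.36*p + 1.61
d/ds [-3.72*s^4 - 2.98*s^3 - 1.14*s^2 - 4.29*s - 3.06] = -14.88*s^3 - 8.94*s^2 - 2.28*s - 4.29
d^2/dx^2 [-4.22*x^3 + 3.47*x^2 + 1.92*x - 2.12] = 6.94 - 25.32*x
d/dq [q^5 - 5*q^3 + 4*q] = 5*q^4 - 15*q^2 + 4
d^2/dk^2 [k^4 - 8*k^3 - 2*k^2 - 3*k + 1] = 12*k^2 - 48*k - 4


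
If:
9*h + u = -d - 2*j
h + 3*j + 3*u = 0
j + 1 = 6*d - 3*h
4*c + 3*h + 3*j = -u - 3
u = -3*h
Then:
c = -639/884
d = 2/13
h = -3/221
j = -8/221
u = 9/221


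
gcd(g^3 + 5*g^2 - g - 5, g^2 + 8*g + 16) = 1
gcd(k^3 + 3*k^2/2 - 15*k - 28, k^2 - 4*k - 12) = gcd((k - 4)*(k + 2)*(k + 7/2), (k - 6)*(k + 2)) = k + 2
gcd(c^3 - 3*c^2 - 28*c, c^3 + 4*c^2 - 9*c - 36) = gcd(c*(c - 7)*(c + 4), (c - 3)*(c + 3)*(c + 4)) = c + 4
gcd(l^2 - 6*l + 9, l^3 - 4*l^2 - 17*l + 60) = l - 3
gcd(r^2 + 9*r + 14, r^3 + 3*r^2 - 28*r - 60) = r + 2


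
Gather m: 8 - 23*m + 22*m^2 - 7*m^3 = -7*m^3 + 22*m^2 - 23*m + 8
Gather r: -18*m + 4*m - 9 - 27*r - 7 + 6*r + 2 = -14*m - 21*r - 14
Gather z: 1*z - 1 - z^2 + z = -z^2 + 2*z - 1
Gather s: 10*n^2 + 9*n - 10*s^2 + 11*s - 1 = 10*n^2 + 9*n - 10*s^2 + 11*s - 1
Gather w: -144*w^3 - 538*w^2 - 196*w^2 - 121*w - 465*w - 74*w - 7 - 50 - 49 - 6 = -144*w^3 - 734*w^2 - 660*w - 112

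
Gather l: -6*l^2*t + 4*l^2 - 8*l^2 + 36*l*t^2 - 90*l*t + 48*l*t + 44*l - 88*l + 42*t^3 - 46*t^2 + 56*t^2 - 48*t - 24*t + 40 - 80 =l^2*(-6*t - 4) + l*(36*t^2 - 42*t - 44) + 42*t^3 + 10*t^2 - 72*t - 40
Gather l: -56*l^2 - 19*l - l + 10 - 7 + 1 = -56*l^2 - 20*l + 4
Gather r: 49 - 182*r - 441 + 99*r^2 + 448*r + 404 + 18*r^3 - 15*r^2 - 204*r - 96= 18*r^3 + 84*r^2 + 62*r - 84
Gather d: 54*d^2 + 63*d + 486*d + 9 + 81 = 54*d^2 + 549*d + 90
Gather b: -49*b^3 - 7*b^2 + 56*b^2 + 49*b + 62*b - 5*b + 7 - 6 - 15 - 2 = -49*b^3 + 49*b^2 + 106*b - 16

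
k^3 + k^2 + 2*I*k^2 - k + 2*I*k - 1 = (k + 1)*(k + I)^2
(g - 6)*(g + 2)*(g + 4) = g^3 - 28*g - 48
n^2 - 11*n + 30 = (n - 6)*(n - 5)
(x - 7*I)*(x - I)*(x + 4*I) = x^3 - 4*I*x^2 + 25*x - 28*I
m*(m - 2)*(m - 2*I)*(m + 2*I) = m^4 - 2*m^3 + 4*m^2 - 8*m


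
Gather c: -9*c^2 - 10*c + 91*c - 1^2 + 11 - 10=-9*c^2 + 81*c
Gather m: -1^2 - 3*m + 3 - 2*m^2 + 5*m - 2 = -2*m^2 + 2*m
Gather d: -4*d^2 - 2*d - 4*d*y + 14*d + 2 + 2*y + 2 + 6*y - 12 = -4*d^2 + d*(12 - 4*y) + 8*y - 8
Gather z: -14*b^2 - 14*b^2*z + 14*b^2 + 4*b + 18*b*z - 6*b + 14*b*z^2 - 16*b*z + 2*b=14*b*z^2 + z*(-14*b^2 + 2*b)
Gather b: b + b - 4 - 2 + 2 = 2*b - 4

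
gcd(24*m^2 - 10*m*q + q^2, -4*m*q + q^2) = -4*m + q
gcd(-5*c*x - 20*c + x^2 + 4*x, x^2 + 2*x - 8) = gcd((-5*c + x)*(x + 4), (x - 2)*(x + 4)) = x + 4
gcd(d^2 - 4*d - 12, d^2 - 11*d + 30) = d - 6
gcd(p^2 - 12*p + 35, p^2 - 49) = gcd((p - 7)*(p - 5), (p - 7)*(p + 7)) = p - 7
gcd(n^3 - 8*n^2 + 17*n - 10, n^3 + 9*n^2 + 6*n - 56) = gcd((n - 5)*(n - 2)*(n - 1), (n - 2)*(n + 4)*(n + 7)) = n - 2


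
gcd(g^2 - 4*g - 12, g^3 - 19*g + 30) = 1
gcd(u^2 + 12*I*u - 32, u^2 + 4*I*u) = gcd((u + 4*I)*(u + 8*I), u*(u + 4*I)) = u + 4*I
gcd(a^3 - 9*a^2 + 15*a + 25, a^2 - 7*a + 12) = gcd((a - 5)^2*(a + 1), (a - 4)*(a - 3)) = 1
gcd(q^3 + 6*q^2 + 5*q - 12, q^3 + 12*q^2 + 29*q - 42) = q - 1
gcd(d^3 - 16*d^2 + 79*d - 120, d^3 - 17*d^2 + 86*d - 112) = d - 8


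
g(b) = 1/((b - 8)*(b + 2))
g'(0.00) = 0.02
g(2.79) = -0.04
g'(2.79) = 0.00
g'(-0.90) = 0.08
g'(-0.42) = 0.04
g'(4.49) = -0.01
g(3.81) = -0.04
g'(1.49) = 0.01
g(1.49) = -0.04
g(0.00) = -0.06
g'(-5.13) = 0.01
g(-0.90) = -0.10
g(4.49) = -0.04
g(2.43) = -0.04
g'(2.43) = 0.00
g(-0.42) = -0.08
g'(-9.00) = 0.00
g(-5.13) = 0.02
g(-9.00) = 0.01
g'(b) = -1/((b - 8)*(b + 2)^2) - 1/((b - 8)^2*(b + 2))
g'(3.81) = -0.00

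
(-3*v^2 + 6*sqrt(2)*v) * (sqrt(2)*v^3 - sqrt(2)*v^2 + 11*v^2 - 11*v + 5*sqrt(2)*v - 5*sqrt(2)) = -3*sqrt(2)*v^5 - 21*v^4 + 3*sqrt(2)*v^4 + 21*v^3 + 51*sqrt(2)*v^3 - 51*sqrt(2)*v^2 + 60*v^2 - 60*v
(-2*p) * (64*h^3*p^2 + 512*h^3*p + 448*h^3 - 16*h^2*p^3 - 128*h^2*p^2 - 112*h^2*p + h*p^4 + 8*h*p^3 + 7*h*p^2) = -128*h^3*p^3 - 1024*h^3*p^2 - 896*h^3*p + 32*h^2*p^4 + 256*h^2*p^3 + 224*h^2*p^2 - 2*h*p^5 - 16*h*p^4 - 14*h*p^3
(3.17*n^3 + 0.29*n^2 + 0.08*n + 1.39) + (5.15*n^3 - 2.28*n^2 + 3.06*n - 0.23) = 8.32*n^3 - 1.99*n^2 + 3.14*n + 1.16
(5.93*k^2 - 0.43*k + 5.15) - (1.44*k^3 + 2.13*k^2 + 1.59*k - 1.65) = -1.44*k^3 + 3.8*k^2 - 2.02*k + 6.8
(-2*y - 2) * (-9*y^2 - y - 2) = 18*y^3 + 20*y^2 + 6*y + 4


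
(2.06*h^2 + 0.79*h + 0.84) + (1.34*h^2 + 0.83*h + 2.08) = 3.4*h^2 + 1.62*h + 2.92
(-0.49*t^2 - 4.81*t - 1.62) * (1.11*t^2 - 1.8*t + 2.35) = -0.5439*t^4 - 4.4571*t^3 + 5.7083*t^2 - 8.3875*t - 3.807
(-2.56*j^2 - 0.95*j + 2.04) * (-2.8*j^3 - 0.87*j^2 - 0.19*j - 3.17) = 7.168*j^5 + 4.8872*j^4 - 4.3991*j^3 + 6.5209*j^2 + 2.6239*j - 6.4668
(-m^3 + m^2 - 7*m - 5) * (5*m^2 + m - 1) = -5*m^5 + 4*m^4 - 33*m^3 - 33*m^2 + 2*m + 5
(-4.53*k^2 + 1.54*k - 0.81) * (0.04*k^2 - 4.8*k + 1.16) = -0.1812*k^4 + 21.8056*k^3 - 12.6792*k^2 + 5.6744*k - 0.9396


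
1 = 1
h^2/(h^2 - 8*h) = h/(h - 8)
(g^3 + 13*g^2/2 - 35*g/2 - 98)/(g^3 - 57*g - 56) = (g^2 - g/2 - 14)/(g^2 - 7*g - 8)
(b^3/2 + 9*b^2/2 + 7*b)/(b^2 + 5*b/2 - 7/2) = b*(b^2 + 9*b + 14)/(2*b^2 + 5*b - 7)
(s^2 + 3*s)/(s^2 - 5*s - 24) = s/(s - 8)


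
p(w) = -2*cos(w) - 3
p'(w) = 2*sin(w)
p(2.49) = -1.41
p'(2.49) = 1.21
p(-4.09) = -1.83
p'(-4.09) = 1.62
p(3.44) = -1.09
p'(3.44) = -0.59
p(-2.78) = -1.13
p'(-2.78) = -0.71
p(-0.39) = -4.85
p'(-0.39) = -0.76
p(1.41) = -3.32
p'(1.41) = 1.97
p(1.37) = -3.40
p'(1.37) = 1.96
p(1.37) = -3.40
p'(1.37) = 1.96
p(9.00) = -1.18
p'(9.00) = 0.82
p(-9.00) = -1.18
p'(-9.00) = -0.82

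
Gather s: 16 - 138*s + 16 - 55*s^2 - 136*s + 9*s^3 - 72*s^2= 9*s^3 - 127*s^2 - 274*s + 32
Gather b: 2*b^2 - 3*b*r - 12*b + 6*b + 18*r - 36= 2*b^2 + b*(-3*r - 6) + 18*r - 36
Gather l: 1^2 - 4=-3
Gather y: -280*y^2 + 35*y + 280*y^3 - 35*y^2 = 280*y^3 - 315*y^2 + 35*y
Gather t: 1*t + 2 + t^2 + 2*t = t^2 + 3*t + 2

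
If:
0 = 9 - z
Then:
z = 9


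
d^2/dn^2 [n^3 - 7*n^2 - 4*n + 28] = 6*n - 14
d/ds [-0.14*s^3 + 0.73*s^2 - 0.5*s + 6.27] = -0.42*s^2 + 1.46*s - 0.5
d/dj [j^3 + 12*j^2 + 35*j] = 3*j^2 + 24*j + 35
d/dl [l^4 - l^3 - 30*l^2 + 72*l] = 4*l^3 - 3*l^2 - 60*l + 72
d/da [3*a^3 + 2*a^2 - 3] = a*(9*a + 4)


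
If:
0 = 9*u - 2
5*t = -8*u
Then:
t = -16/45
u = 2/9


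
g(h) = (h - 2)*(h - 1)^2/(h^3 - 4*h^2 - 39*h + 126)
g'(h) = (h - 2)*(h - 1)^2*(-3*h^2 + 8*h + 39)/(h^3 - 4*h^2 - 39*h + 126)^2 + (h - 2)*(2*h - 2)/(h^3 - 4*h^2 - 39*h + 126) + (h - 1)^2/(h^3 - 4*h^2 - 39*h + 126) = 8*(-11*h^3 + 70*h^2 - 128*h + 69)/(h^6 - 8*h^5 - 62*h^4 + 564*h^3 + 513*h^2 - 9828*h + 15876)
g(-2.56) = -0.32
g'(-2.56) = 0.25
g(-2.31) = -0.26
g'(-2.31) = 0.21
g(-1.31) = -0.11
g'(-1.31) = 0.11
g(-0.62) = -0.05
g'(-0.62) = 0.06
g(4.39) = -0.73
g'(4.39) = -0.42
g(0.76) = -0.00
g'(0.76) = 0.01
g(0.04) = -0.01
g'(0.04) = 0.03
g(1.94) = -0.00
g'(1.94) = 0.02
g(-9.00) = 1.91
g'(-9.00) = 0.36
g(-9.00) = 1.91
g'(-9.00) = 0.36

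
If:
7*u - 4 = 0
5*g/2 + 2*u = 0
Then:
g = -16/35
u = 4/7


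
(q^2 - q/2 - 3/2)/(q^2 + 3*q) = (2*q^2 - q - 3)/(2*q*(q + 3))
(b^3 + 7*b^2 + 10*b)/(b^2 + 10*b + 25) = b*(b + 2)/(b + 5)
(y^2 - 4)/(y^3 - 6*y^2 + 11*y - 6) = (y + 2)/(y^2 - 4*y + 3)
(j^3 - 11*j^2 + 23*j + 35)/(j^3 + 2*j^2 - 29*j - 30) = (j - 7)/(j + 6)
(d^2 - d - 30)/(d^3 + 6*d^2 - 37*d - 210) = 1/(d + 7)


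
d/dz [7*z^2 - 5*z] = 14*z - 5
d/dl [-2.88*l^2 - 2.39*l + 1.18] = -5.76*l - 2.39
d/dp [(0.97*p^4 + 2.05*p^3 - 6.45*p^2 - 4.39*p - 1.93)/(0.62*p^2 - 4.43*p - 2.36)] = (1.2028*p^5 - 11.6203*p^4 - 27.3198*p^3 + 16.7813*p^2 + 32.8372*p + 1.8105)/(0.3844*p^4 - 5.4932*p^3 + 16.6985*p^2 + 20.9096*p + 5.5696)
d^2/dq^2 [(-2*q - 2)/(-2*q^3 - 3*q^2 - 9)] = 12*(12*q^2*(q + 1)^3 - (2*q^2 + 2*q + (q + 1)*(2*q + 1))*(2*q^3 + 3*q^2 + 9))/(2*q^3 + 3*q^2 + 9)^3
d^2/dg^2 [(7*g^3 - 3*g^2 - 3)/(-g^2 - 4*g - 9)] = 2*(-61*g^3 - 828*g^2 - 1665*g + 264)/(g^6 + 12*g^5 + 75*g^4 + 280*g^3 + 675*g^2 + 972*g + 729)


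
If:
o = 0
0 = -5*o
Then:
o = 0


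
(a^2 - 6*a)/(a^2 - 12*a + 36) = a/(a - 6)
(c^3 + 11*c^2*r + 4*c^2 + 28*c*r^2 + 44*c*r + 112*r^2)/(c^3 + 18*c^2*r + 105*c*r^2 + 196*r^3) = (c + 4)/(c + 7*r)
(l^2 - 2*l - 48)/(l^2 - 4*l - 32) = (l + 6)/(l + 4)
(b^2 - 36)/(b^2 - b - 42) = (b - 6)/(b - 7)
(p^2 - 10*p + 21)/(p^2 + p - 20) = (p^2 - 10*p + 21)/(p^2 + p - 20)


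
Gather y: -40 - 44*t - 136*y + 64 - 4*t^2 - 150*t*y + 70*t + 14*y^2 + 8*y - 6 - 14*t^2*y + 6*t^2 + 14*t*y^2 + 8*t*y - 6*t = 2*t^2 + 20*t + y^2*(14*t + 14) + y*(-14*t^2 - 142*t - 128) + 18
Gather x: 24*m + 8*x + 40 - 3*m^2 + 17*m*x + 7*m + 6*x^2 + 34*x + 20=-3*m^2 + 31*m + 6*x^2 + x*(17*m + 42) + 60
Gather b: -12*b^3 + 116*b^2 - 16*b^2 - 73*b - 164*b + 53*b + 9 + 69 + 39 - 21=-12*b^3 + 100*b^2 - 184*b + 96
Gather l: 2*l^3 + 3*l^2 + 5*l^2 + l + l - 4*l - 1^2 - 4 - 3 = 2*l^3 + 8*l^2 - 2*l - 8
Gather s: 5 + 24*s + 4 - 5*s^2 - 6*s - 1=-5*s^2 + 18*s + 8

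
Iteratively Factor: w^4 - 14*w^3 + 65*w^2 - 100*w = (w - 5)*(w^3 - 9*w^2 + 20*w) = (w - 5)*(w - 4)*(w^2 - 5*w) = (w - 5)^2*(w - 4)*(w)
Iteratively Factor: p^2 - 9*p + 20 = (p - 5)*(p - 4)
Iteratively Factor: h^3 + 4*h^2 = (h)*(h^2 + 4*h) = h*(h + 4)*(h)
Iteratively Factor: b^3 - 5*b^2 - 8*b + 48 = (b - 4)*(b^2 - b - 12) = (b - 4)*(b + 3)*(b - 4)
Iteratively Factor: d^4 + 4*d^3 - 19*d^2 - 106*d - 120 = (d + 2)*(d^3 + 2*d^2 - 23*d - 60) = (d - 5)*(d + 2)*(d^2 + 7*d + 12) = (d - 5)*(d + 2)*(d + 3)*(d + 4)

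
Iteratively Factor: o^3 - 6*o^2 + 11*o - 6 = (o - 3)*(o^2 - 3*o + 2) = (o - 3)*(o - 1)*(o - 2)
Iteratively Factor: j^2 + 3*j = (j)*(j + 3)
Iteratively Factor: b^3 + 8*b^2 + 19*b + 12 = (b + 1)*(b^2 + 7*b + 12) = (b + 1)*(b + 4)*(b + 3)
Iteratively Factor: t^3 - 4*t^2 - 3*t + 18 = (t - 3)*(t^2 - t - 6) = (t - 3)*(t + 2)*(t - 3)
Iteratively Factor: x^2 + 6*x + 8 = (x + 2)*(x + 4)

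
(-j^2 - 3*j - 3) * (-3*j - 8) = 3*j^3 + 17*j^2 + 33*j + 24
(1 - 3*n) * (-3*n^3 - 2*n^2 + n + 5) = 9*n^4 + 3*n^3 - 5*n^2 - 14*n + 5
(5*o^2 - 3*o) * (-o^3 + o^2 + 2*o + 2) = -5*o^5 + 8*o^4 + 7*o^3 + 4*o^2 - 6*o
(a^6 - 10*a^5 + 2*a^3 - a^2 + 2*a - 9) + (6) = a^6 - 10*a^5 + 2*a^3 - a^2 + 2*a - 3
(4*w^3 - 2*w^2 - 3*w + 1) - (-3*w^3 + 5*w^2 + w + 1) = 7*w^3 - 7*w^2 - 4*w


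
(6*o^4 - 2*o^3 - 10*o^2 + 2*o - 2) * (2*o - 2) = 12*o^5 - 16*o^4 - 16*o^3 + 24*o^2 - 8*o + 4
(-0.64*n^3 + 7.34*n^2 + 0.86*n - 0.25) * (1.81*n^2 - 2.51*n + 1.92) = -1.1584*n^5 + 14.8918*n^4 - 18.0956*n^3 + 11.4817*n^2 + 2.2787*n - 0.48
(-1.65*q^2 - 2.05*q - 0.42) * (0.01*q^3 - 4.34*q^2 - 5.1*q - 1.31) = -0.0165*q^5 + 7.1405*q^4 + 17.3078*q^3 + 14.4393*q^2 + 4.8275*q + 0.5502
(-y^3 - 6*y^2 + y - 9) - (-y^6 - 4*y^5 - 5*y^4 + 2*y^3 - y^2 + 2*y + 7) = y^6 + 4*y^5 + 5*y^4 - 3*y^3 - 5*y^2 - y - 16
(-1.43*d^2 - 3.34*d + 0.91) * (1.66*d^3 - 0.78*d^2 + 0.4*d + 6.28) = -2.3738*d^5 - 4.429*d^4 + 3.5438*d^3 - 11.0262*d^2 - 20.6112*d + 5.7148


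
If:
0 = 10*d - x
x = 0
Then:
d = 0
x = 0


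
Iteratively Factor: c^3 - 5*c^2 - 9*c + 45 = (c - 5)*(c^2 - 9) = (c - 5)*(c + 3)*(c - 3)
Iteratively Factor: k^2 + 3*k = (k)*(k + 3)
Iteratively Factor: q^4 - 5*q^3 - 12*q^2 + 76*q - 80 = (q - 5)*(q^3 - 12*q + 16) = (q - 5)*(q - 2)*(q^2 + 2*q - 8) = (q - 5)*(q - 2)^2*(q + 4)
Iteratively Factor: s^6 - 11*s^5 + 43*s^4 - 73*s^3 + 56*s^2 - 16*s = (s - 1)*(s^5 - 10*s^4 + 33*s^3 - 40*s^2 + 16*s) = s*(s - 1)*(s^4 - 10*s^3 + 33*s^2 - 40*s + 16) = s*(s - 4)*(s - 1)*(s^3 - 6*s^2 + 9*s - 4) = s*(s - 4)*(s - 1)^2*(s^2 - 5*s + 4) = s*(s - 4)^2*(s - 1)^2*(s - 1)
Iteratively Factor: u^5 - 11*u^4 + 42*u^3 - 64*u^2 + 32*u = (u - 2)*(u^4 - 9*u^3 + 24*u^2 - 16*u) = u*(u - 2)*(u^3 - 9*u^2 + 24*u - 16) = u*(u - 4)*(u - 2)*(u^2 - 5*u + 4) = u*(u - 4)^2*(u - 2)*(u - 1)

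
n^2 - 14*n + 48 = (n - 8)*(n - 6)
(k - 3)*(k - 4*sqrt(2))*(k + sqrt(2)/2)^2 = k^4 - 3*sqrt(2)*k^3 - 3*k^3 - 15*k^2/2 + 9*sqrt(2)*k^2 - 2*sqrt(2)*k + 45*k/2 + 6*sqrt(2)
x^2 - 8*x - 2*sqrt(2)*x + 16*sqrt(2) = (x - 8)*(x - 2*sqrt(2))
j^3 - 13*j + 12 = (j - 3)*(j - 1)*(j + 4)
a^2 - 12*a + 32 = (a - 8)*(a - 4)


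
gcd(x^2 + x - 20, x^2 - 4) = 1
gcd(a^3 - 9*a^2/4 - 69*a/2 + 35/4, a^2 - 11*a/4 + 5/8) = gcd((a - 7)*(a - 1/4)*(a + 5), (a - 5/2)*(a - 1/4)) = a - 1/4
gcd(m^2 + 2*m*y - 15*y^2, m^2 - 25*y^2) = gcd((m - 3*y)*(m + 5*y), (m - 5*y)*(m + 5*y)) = m + 5*y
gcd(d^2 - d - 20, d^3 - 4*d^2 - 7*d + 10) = d - 5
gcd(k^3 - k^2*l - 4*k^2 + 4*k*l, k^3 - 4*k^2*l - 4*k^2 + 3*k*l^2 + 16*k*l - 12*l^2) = k^2 - k*l - 4*k + 4*l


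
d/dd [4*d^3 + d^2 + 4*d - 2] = 12*d^2 + 2*d + 4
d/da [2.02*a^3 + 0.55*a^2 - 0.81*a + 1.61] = 6.06*a^2 + 1.1*a - 0.81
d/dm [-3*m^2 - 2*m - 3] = -6*m - 2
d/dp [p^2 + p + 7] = 2*p + 1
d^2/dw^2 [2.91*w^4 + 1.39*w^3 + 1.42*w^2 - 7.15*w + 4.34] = 34.92*w^2 + 8.34*w + 2.84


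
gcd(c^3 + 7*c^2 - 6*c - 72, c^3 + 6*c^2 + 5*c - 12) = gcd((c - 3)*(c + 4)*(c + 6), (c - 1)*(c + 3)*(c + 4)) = c + 4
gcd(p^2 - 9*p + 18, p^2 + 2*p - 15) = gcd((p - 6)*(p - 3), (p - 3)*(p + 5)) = p - 3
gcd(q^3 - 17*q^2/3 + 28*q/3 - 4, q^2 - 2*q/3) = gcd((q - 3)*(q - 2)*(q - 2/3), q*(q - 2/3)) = q - 2/3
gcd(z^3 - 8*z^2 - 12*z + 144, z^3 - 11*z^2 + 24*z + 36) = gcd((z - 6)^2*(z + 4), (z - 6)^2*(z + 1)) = z^2 - 12*z + 36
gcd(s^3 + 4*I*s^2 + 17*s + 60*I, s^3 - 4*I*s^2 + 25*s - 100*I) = s^2 + I*s + 20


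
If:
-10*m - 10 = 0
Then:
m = -1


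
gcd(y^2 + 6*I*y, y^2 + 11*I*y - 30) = y + 6*I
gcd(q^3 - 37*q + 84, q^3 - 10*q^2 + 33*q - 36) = q^2 - 7*q + 12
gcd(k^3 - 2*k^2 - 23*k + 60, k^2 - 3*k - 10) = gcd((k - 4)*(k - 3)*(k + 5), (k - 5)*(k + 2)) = 1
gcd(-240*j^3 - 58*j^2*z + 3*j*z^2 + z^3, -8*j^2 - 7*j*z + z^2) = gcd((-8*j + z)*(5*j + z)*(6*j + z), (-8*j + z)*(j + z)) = -8*j + z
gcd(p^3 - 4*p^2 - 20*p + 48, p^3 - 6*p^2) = p - 6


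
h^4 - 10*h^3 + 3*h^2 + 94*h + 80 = (h - 8)*(h - 5)*(h + 1)*(h + 2)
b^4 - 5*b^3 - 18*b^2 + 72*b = b*(b - 6)*(b - 3)*(b + 4)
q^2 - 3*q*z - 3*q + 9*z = (q - 3)*(q - 3*z)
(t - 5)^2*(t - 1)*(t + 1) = t^4 - 10*t^3 + 24*t^2 + 10*t - 25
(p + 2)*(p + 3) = p^2 + 5*p + 6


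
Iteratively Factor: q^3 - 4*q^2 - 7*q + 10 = (q + 2)*(q^2 - 6*q + 5) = (q - 1)*(q + 2)*(q - 5)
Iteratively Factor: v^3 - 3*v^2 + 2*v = (v - 1)*(v^2 - 2*v) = (v - 2)*(v - 1)*(v)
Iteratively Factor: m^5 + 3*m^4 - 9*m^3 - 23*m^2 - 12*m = (m - 3)*(m^4 + 6*m^3 + 9*m^2 + 4*m) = (m - 3)*(m + 1)*(m^3 + 5*m^2 + 4*m) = m*(m - 3)*(m + 1)*(m^2 + 5*m + 4) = m*(m - 3)*(m + 1)*(m + 4)*(m + 1)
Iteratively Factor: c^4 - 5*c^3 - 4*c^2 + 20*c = (c + 2)*(c^3 - 7*c^2 + 10*c) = (c - 5)*(c + 2)*(c^2 - 2*c) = (c - 5)*(c - 2)*(c + 2)*(c)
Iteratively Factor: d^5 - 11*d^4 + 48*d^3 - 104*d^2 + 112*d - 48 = (d - 2)*(d^4 - 9*d^3 + 30*d^2 - 44*d + 24) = (d - 2)^2*(d^3 - 7*d^2 + 16*d - 12) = (d - 2)^3*(d^2 - 5*d + 6) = (d - 3)*(d - 2)^3*(d - 2)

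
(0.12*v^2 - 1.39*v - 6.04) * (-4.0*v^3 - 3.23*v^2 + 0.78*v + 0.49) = -0.48*v^5 + 5.1724*v^4 + 28.7433*v^3 + 18.4838*v^2 - 5.3923*v - 2.9596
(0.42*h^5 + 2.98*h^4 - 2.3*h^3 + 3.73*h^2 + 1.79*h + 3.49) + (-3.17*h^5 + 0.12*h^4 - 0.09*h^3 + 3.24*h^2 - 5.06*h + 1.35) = -2.75*h^5 + 3.1*h^4 - 2.39*h^3 + 6.97*h^2 - 3.27*h + 4.84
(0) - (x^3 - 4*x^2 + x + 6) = -x^3 + 4*x^2 - x - 6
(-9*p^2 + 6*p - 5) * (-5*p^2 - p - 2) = 45*p^4 - 21*p^3 + 37*p^2 - 7*p + 10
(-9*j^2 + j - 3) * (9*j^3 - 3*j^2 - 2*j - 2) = -81*j^5 + 36*j^4 - 12*j^3 + 25*j^2 + 4*j + 6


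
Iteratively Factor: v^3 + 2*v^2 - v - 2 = (v + 2)*(v^2 - 1) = (v - 1)*(v + 2)*(v + 1)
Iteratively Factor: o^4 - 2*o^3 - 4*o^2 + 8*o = (o - 2)*(o^3 - 4*o) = o*(o - 2)*(o^2 - 4) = o*(o - 2)^2*(o + 2)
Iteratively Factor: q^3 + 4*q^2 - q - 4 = (q - 1)*(q^2 + 5*q + 4) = (q - 1)*(q + 1)*(q + 4)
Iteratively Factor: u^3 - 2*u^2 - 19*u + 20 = (u - 5)*(u^2 + 3*u - 4) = (u - 5)*(u - 1)*(u + 4)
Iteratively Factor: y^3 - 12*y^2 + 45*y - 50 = (y - 2)*(y^2 - 10*y + 25) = (y - 5)*(y - 2)*(y - 5)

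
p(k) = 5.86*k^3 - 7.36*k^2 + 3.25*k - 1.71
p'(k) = 17.58*k^2 - 14.72*k + 3.25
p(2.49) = 51.22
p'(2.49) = 75.59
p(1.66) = 10.21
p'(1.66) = 27.26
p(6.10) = 1074.36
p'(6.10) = 567.61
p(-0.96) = -16.80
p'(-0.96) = 33.58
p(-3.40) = -328.16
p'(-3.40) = 256.52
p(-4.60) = -742.79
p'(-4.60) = 442.95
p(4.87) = 516.40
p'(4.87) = 348.51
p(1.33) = 3.38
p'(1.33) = 14.77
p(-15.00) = -21483.96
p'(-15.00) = 4179.55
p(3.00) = 100.02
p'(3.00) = 117.31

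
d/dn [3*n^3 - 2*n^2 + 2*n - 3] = 9*n^2 - 4*n + 2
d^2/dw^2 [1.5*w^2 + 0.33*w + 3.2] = 3.00000000000000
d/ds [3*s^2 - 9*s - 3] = 6*s - 9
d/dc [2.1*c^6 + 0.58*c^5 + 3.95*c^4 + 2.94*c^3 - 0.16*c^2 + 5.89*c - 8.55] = 12.6*c^5 + 2.9*c^4 + 15.8*c^3 + 8.82*c^2 - 0.32*c + 5.89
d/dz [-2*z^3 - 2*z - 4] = -6*z^2 - 2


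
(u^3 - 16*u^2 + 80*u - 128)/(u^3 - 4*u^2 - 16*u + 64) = (u - 8)/(u + 4)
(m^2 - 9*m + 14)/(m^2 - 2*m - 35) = (m - 2)/(m + 5)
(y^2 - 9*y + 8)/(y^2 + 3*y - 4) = (y - 8)/(y + 4)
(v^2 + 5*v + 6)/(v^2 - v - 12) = (v + 2)/(v - 4)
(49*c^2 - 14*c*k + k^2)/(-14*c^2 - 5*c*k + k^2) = (-7*c + k)/(2*c + k)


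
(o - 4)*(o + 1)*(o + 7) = o^3 + 4*o^2 - 25*o - 28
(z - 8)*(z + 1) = z^2 - 7*z - 8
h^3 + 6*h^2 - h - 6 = (h - 1)*(h + 1)*(h + 6)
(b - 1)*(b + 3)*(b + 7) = b^3 + 9*b^2 + 11*b - 21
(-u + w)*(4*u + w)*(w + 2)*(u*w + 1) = -4*u^3*w^2 - 8*u^3*w + 3*u^2*w^3 + 6*u^2*w^2 - 4*u^2*w - 8*u^2 + u*w^4 + 2*u*w^3 + 3*u*w^2 + 6*u*w + w^3 + 2*w^2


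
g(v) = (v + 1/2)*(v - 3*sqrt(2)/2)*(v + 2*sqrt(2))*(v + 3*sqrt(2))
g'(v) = (v + 1/2)*(v - 3*sqrt(2)/2)*(v + 2*sqrt(2)) + (v + 1/2)*(v - 3*sqrt(2)/2)*(v + 3*sqrt(2)) + (v + 1/2)*(v + 2*sqrt(2))*(v + 3*sqrt(2)) + (v - 3*sqrt(2)/2)*(v + 2*sqrt(2))*(v + 3*sqrt(2)) = 4*v^3 + 3*v^2/2 + 21*sqrt(2)*v^2/2 - 6*v + 7*sqrt(2)*v/2 - 18*sqrt(2) - 3/2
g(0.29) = -20.45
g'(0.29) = -25.79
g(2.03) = -7.04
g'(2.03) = 71.75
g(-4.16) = -2.53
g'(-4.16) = -27.62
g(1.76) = -22.49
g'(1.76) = 43.65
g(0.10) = -15.42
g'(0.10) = -26.89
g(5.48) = 1622.46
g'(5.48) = 1116.53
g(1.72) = -24.16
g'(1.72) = 39.96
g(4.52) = 775.36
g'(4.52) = 671.70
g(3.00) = 129.82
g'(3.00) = 225.04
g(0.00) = -12.73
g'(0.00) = -26.96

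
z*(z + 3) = z^2 + 3*z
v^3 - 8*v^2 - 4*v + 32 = (v - 8)*(v - 2)*(v + 2)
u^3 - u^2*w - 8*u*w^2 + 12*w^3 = (u - 2*w)^2*(u + 3*w)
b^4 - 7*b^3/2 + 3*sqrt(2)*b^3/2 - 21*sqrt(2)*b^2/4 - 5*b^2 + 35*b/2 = b*(b - 7/2)*(b - sqrt(2))*(b + 5*sqrt(2)/2)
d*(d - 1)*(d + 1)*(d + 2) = d^4 + 2*d^3 - d^2 - 2*d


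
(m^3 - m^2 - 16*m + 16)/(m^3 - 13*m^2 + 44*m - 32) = (m + 4)/(m - 8)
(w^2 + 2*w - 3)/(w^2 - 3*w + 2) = (w + 3)/(w - 2)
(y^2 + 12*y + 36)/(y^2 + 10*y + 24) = (y + 6)/(y + 4)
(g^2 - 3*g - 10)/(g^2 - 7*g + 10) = (g + 2)/(g - 2)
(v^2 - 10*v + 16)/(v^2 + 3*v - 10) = (v - 8)/(v + 5)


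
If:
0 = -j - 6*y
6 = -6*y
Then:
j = 6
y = -1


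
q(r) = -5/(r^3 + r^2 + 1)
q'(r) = -5*(-3*r^2 - 2*r)/(r^3 + r^2 + 1)^2 = 5*r*(3*r + 2)/(r^3 + r^2 + 1)^2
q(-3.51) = 0.17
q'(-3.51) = 0.17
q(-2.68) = 0.45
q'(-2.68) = 0.66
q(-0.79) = -4.42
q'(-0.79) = 1.14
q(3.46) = -0.09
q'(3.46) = 0.07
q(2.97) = -0.14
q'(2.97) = 0.12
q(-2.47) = 0.63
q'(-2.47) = 1.05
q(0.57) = -3.31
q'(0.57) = 4.64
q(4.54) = -0.04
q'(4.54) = 0.03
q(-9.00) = 0.01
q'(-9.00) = 0.00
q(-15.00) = 0.00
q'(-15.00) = 0.00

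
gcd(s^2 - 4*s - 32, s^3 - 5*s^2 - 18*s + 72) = s + 4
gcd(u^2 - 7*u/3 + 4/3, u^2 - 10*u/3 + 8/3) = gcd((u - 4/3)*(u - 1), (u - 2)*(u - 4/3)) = u - 4/3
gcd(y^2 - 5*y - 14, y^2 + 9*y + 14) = y + 2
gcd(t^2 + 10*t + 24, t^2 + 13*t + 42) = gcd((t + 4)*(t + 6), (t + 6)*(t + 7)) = t + 6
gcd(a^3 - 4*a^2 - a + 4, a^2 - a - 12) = a - 4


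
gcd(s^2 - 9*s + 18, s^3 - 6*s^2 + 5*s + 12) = s - 3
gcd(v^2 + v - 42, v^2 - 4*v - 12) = v - 6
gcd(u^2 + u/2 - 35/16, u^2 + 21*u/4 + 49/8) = u + 7/4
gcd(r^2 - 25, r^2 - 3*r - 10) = r - 5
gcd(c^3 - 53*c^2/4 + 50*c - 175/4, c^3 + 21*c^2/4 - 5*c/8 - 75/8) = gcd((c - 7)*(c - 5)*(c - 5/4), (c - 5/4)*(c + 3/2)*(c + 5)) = c - 5/4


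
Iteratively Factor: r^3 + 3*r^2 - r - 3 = (r + 3)*(r^2 - 1) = (r - 1)*(r + 3)*(r + 1)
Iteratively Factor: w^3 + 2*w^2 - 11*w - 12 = (w - 3)*(w^2 + 5*w + 4) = (w - 3)*(w + 4)*(w + 1)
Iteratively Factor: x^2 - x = (x - 1)*(x)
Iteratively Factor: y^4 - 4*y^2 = (y)*(y^3 - 4*y) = y*(y - 2)*(y^2 + 2*y) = y*(y - 2)*(y + 2)*(y)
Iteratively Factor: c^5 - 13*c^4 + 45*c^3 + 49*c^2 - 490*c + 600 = (c + 3)*(c^4 - 16*c^3 + 93*c^2 - 230*c + 200) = (c - 2)*(c + 3)*(c^3 - 14*c^2 + 65*c - 100) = (c - 5)*(c - 2)*(c + 3)*(c^2 - 9*c + 20) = (c - 5)^2*(c - 2)*(c + 3)*(c - 4)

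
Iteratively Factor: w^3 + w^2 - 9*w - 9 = (w - 3)*(w^2 + 4*w + 3) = (w - 3)*(w + 1)*(w + 3)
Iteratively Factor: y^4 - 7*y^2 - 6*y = (y + 2)*(y^3 - 2*y^2 - 3*y) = (y - 3)*(y + 2)*(y^2 + y) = y*(y - 3)*(y + 2)*(y + 1)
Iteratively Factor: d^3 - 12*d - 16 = (d - 4)*(d^2 + 4*d + 4) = (d - 4)*(d + 2)*(d + 2)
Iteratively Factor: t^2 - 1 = (t + 1)*(t - 1)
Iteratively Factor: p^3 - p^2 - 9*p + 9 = (p - 1)*(p^2 - 9) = (p - 3)*(p - 1)*(p + 3)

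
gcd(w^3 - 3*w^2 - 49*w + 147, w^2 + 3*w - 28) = w + 7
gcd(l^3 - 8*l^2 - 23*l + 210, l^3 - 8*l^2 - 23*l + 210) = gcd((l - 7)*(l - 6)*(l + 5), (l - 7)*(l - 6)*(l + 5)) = l^3 - 8*l^2 - 23*l + 210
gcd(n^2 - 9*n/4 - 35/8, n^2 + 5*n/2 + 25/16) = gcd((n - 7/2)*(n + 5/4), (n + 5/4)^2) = n + 5/4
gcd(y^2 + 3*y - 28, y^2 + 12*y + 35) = y + 7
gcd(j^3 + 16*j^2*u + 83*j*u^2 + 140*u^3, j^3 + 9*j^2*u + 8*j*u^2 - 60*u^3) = j + 5*u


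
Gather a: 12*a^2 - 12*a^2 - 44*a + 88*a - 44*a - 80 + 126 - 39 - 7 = 0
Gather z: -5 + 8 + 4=7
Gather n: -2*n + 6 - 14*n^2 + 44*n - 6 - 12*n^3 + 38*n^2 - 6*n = -12*n^3 + 24*n^2 + 36*n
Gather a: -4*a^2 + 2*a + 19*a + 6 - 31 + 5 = -4*a^2 + 21*a - 20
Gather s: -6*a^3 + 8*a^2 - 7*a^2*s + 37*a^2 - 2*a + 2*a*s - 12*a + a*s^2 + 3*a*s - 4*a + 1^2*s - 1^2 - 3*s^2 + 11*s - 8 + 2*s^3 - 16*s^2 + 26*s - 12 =-6*a^3 + 45*a^2 - 18*a + 2*s^3 + s^2*(a - 19) + s*(-7*a^2 + 5*a + 38) - 21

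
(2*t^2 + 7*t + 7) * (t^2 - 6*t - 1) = 2*t^4 - 5*t^3 - 37*t^2 - 49*t - 7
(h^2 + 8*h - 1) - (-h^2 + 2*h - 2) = 2*h^2 + 6*h + 1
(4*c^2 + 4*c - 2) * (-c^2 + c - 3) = -4*c^4 - 6*c^2 - 14*c + 6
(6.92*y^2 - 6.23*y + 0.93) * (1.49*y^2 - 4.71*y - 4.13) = 10.3108*y^4 - 41.8759*y^3 + 2.1494*y^2 + 21.3496*y - 3.8409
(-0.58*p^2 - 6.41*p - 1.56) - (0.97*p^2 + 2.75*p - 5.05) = -1.55*p^2 - 9.16*p + 3.49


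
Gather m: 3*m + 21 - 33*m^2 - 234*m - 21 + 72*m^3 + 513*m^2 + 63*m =72*m^3 + 480*m^2 - 168*m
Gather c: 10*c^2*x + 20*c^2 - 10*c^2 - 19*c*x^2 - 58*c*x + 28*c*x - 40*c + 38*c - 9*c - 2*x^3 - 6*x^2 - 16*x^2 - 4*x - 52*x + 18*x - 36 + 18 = c^2*(10*x + 10) + c*(-19*x^2 - 30*x - 11) - 2*x^3 - 22*x^2 - 38*x - 18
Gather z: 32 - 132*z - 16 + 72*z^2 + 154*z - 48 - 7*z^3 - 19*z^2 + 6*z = -7*z^3 + 53*z^2 + 28*z - 32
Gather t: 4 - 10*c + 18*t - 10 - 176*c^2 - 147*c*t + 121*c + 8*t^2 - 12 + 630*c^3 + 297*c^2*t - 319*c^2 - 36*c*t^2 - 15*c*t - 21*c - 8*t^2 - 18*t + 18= 630*c^3 - 495*c^2 - 36*c*t^2 + 90*c + t*(297*c^2 - 162*c)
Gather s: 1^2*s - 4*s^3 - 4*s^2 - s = -4*s^3 - 4*s^2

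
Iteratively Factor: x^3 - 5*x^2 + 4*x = (x)*(x^2 - 5*x + 4) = x*(x - 4)*(x - 1)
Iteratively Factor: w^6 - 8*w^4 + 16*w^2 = (w - 2)*(w^5 + 2*w^4 - 4*w^3 - 8*w^2) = (w - 2)^2*(w^4 + 4*w^3 + 4*w^2) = (w - 2)^2*(w + 2)*(w^3 + 2*w^2) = w*(w - 2)^2*(w + 2)*(w^2 + 2*w) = w^2*(w - 2)^2*(w + 2)*(w + 2)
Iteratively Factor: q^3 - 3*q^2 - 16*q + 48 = (q - 3)*(q^2 - 16) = (q - 4)*(q - 3)*(q + 4)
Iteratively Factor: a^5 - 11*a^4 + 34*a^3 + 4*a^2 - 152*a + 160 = (a - 2)*(a^4 - 9*a^3 + 16*a^2 + 36*a - 80) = (a - 2)^2*(a^3 - 7*a^2 + 2*a + 40) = (a - 5)*(a - 2)^2*(a^2 - 2*a - 8) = (a - 5)*(a - 4)*(a - 2)^2*(a + 2)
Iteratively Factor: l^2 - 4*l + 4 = (l - 2)*(l - 2)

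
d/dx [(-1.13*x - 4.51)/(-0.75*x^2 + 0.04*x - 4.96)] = (-0.8475*x^2 - 6.765*x + 5.7852)/(0.5625*x^4 - 0.06*x^3 + 7.4416*x^2 - 0.3968*x + 24.6016)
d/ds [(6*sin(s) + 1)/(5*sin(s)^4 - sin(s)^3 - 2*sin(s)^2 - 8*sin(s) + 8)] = (-90*sin(s)^4 - 8*sin(s)^3 + 15*sin(s)^2 + 4*sin(s) + 56)*cos(s)/(-5*sin(s)^4 + sin(s)^3 + 2*sin(s)^2 + 8*sin(s) - 8)^2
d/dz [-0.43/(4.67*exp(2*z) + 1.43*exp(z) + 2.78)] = (4.0162*exp(z) + 0.6149)*exp(z)/(4.67*exp(2*z) + 1.43*exp(z) + 2.78)^2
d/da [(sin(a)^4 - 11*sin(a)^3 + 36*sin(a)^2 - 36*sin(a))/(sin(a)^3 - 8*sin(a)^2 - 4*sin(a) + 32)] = (sin(a)^4 - 12*sin(a)^3 - 12*sin(a)^2 + 288*sin(a) - 288)*cos(a)/((sin(a) - 8)^2*(sin(a) + 2)^2)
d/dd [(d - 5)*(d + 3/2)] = 2*d - 7/2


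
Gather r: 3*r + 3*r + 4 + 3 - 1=6*r + 6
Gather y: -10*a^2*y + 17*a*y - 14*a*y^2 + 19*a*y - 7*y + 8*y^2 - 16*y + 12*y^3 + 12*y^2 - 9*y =12*y^3 + y^2*(20 - 14*a) + y*(-10*a^2 + 36*a - 32)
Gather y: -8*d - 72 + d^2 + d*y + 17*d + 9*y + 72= d^2 + 9*d + y*(d + 9)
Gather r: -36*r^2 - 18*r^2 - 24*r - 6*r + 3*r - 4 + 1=-54*r^2 - 27*r - 3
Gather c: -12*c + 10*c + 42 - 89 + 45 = -2*c - 2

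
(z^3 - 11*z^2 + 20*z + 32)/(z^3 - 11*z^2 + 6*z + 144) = (z^2 - 3*z - 4)/(z^2 - 3*z - 18)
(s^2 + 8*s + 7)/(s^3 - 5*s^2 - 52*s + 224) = (s + 1)/(s^2 - 12*s + 32)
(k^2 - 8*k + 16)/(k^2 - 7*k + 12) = (k - 4)/(k - 3)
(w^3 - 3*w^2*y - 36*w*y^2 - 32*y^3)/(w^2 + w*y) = w - 4*y - 32*y^2/w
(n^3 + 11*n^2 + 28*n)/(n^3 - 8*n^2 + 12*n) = (n^2 + 11*n + 28)/(n^2 - 8*n + 12)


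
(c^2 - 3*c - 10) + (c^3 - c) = c^3 + c^2 - 4*c - 10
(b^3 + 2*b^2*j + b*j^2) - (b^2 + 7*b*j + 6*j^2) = b^3 + 2*b^2*j - b^2 + b*j^2 - 7*b*j - 6*j^2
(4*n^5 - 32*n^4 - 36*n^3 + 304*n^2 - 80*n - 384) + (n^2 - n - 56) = 4*n^5 - 32*n^4 - 36*n^3 + 305*n^2 - 81*n - 440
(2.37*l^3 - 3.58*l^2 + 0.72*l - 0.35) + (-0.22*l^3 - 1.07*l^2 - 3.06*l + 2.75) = 2.15*l^3 - 4.65*l^2 - 2.34*l + 2.4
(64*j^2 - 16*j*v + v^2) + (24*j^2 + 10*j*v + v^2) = 88*j^2 - 6*j*v + 2*v^2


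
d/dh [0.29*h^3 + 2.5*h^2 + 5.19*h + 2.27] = 0.87*h^2 + 5.0*h + 5.19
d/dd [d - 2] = 1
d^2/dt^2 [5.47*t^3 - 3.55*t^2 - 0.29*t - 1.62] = 32.82*t - 7.1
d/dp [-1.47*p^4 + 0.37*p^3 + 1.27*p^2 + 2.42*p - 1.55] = -5.88*p^3 + 1.11*p^2 + 2.54*p + 2.42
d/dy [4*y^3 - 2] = 12*y^2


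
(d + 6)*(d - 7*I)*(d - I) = d^3 + 6*d^2 - 8*I*d^2 - 7*d - 48*I*d - 42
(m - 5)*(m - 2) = m^2 - 7*m + 10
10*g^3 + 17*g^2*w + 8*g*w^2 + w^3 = (g + w)*(2*g + w)*(5*g + w)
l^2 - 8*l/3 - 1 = (l - 3)*(l + 1/3)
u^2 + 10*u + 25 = (u + 5)^2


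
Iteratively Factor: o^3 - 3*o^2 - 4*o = (o)*(o^2 - 3*o - 4) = o*(o - 4)*(o + 1)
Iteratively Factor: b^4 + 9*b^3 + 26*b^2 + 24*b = (b + 3)*(b^3 + 6*b^2 + 8*b) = (b + 2)*(b + 3)*(b^2 + 4*b) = (b + 2)*(b + 3)*(b + 4)*(b)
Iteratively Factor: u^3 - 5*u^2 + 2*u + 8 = (u - 4)*(u^2 - u - 2) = (u - 4)*(u - 2)*(u + 1)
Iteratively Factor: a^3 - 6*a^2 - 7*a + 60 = (a - 5)*(a^2 - a - 12) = (a - 5)*(a + 3)*(a - 4)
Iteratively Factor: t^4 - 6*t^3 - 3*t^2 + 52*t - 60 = (t - 2)*(t^3 - 4*t^2 - 11*t + 30) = (t - 2)^2*(t^2 - 2*t - 15) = (t - 5)*(t - 2)^2*(t + 3)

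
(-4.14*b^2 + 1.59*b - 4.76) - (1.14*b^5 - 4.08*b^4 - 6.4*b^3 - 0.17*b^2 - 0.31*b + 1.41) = -1.14*b^5 + 4.08*b^4 + 6.4*b^3 - 3.97*b^2 + 1.9*b - 6.17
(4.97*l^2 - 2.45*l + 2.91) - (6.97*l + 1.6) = 4.97*l^2 - 9.42*l + 1.31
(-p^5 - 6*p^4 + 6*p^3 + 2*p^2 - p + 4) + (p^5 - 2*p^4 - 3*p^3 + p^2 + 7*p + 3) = -8*p^4 + 3*p^3 + 3*p^2 + 6*p + 7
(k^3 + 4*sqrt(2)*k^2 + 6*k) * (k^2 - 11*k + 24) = k^5 - 11*k^4 + 4*sqrt(2)*k^4 - 44*sqrt(2)*k^3 + 30*k^3 - 66*k^2 + 96*sqrt(2)*k^2 + 144*k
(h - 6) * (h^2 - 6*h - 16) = h^3 - 12*h^2 + 20*h + 96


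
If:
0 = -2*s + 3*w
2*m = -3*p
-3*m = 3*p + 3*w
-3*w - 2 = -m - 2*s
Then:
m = 2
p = -4/3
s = -1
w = -2/3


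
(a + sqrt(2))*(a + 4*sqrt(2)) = a^2 + 5*sqrt(2)*a + 8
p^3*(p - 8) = p^4 - 8*p^3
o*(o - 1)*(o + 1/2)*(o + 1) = o^4 + o^3/2 - o^2 - o/2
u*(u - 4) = u^2 - 4*u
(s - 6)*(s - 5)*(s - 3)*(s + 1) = s^4 - 13*s^3 + 49*s^2 - 27*s - 90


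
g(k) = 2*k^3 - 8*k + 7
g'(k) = 6*k^2 - 8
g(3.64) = 74.34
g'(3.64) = 71.50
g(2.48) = 17.67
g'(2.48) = 28.90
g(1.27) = 0.94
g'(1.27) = 1.68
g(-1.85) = 9.14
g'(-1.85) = 12.54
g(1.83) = 4.62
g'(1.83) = 12.09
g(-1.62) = 11.46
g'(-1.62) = 7.75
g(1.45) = 1.50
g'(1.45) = 4.62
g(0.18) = 5.57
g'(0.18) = -7.81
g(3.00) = 37.00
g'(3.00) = 46.00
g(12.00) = 3367.00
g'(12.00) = 856.00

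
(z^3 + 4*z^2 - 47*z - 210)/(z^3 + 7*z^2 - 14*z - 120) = (z - 7)/(z - 4)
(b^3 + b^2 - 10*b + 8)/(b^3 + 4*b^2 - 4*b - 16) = (b - 1)/(b + 2)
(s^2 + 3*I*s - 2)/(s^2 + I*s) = (s + 2*I)/s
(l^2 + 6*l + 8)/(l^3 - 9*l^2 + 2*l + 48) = (l + 4)/(l^2 - 11*l + 24)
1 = 1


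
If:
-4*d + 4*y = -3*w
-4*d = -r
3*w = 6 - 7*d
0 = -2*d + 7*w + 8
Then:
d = 6/5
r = 24/5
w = -4/5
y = 9/5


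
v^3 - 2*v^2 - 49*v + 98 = (v - 7)*(v - 2)*(v + 7)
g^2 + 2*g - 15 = (g - 3)*(g + 5)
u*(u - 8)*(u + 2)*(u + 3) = u^4 - 3*u^3 - 34*u^2 - 48*u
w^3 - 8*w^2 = w^2*(w - 8)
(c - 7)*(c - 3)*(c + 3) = c^3 - 7*c^2 - 9*c + 63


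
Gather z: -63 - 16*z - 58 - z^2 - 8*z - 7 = -z^2 - 24*z - 128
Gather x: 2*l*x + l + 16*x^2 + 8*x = l + 16*x^2 + x*(2*l + 8)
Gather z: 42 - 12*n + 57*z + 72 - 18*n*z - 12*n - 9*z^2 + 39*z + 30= -24*n - 9*z^2 + z*(96 - 18*n) + 144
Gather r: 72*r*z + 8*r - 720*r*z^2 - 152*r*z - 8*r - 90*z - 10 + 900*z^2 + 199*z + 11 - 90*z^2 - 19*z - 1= r*(-720*z^2 - 80*z) + 810*z^2 + 90*z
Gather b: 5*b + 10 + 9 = 5*b + 19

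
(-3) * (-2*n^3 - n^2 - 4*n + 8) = 6*n^3 + 3*n^2 + 12*n - 24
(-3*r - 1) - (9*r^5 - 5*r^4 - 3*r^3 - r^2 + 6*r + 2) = -9*r^5 + 5*r^4 + 3*r^3 + r^2 - 9*r - 3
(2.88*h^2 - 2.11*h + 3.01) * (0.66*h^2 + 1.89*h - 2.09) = 1.9008*h^4 + 4.0506*h^3 - 8.0205*h^2 + 10.0988*h - 6.2909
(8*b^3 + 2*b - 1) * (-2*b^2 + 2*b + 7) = -16*b^5 + 16*b^4 + 52*b^3 + 6*b^2 + 12*b - 7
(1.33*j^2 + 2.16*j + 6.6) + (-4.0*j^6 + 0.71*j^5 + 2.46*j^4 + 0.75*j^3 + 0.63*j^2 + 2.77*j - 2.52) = -4.0*j^6 + 0.71*j^5 + 2.46*j^4 + 0.75*j^3 + 1.96*j^2 + 4.93*j + 4.08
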